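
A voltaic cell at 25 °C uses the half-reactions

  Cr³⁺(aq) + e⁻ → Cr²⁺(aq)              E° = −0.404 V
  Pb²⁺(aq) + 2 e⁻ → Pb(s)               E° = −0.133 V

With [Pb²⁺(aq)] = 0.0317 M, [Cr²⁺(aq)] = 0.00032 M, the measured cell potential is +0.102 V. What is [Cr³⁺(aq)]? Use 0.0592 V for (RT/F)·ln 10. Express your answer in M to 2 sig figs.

0.041 M

The Pb²⁺/Pb couple has the larger reduction potential, so it is the cathode: E°cell = −0.133 − (−0.404) = +0.271 V and n = 2.
Rearranging E = E° − (0.0592/n)·log Q gives log Q = 2(+0.271 − (+0.102))/0.0592 = 5.709.
The balanced reaction is Pb²⁺(aq) + 2 Cr²⁺(aq) → Pb(s) + 2 Cr³⁺(aq), so Q = [Cr³⁺(aq)]^2 / ([Pb²⁺(aq)]·[Cr²⁺(aq)]^2).
Solving for the unknown gives log [Cr³⁺(aq)] = −1.390, so [Cr³⁺(aq)] ≈ 0.041 M.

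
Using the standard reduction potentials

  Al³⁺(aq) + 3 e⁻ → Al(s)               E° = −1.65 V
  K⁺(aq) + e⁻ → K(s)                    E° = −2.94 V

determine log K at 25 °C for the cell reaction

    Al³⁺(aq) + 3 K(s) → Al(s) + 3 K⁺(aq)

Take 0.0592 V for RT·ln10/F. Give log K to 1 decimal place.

log K = 65.4

The Al³⁺/Al couple is reduced (cathode); E°cell = −1.65 − (−2.94) = +1.29 V with n = 3.
At equilibrium E = 0, so log K = nE°cell / 0.0592 = (3)(+1.29) / 0.0592 = 65.4.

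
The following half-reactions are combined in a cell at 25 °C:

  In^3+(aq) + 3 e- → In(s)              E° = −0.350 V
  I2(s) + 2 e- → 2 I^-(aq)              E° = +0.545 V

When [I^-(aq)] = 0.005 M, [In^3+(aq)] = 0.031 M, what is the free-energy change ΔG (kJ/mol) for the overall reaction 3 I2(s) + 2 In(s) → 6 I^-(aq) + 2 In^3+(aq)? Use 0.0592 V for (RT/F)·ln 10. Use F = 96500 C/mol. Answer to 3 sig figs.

−614 kJ/mol

E°cell = +0.545 − (−0.350) = +0.895 V; the balanced reaction transfers n = 6 electrons.
Here Q = [I^-(aq)]^6·[In^3+(aq)]^2 = 1.5×10^−17 (log Q = −16.823), giving E = +0.895 − (0.0592/6)·(−16.823) = +1.0610 V.
Finally ΔG = −nFE = −(6)(96500 C/mol)(+1.0610 V) = −614 kJ/mol.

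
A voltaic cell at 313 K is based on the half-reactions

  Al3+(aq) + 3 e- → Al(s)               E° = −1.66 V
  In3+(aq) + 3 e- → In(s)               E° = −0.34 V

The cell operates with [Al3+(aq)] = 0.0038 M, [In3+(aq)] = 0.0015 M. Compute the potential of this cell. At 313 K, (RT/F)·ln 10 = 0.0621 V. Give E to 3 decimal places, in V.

+1.312 V

In³⁺/In is reduced (cathode, E° = −0.34 V) and Al³⁺/Al is oxidized (anode).
E°cell = −0.34 − (−1.66) = +1.32 V, with n = 3 electrons transferred.
Balancing gives In3+(aq) + Al(s) → In(s) + Al3+(aq); hence Q = [Al3+(aq)] / [In3+(aq)] = 2.53 (log Q = 0.404).
Applying E = E° − (RT ln10/nF)·log Q gives +1.32 − (0.0621/3)(0.404) = +1.312 V.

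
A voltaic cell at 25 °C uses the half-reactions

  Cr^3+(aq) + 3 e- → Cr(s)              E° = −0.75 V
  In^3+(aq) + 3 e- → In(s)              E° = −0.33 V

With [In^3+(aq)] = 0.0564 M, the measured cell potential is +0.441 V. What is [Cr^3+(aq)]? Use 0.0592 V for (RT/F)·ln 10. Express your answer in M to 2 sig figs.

The In³⁺/In couple has the larger reduction potential, so it is the cathode: E°cell = −0.33 − (−0.75) = +0.42 V and n = 3.
Since E = E° − (0.0592/n)·log Q, log Q = n(E° − E)/0.0592 = −1.064.
The balanced reaction is In^3+(aq) + Cr(s) → In(s) + Cr^3+(aq), so Q = [Cr^3+(aq)] / [In^3+(aq)].
Substituting the known concentrations and solving, log [Cr^3+(aq)] = −2.313 and [Cr^3+(aq)] = 0.0049 M.

0.0049 M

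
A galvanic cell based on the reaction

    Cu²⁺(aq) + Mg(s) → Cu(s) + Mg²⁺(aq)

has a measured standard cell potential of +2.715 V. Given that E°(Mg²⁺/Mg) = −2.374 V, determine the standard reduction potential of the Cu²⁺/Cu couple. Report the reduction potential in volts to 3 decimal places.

In the reaction as written the Cu²⁺/Cu couple is reduced (cathode) and Mg²⁺/Mg is oxidized (anode), so E°cell = E°(Cu²⁺/Cu) − E°(Mg²⁺/Mg).
E°(Cu²⁺/Cu) = E°cell + E°(anode) = +2.715 + (−2.374) = +0.341 V.

+0.341 V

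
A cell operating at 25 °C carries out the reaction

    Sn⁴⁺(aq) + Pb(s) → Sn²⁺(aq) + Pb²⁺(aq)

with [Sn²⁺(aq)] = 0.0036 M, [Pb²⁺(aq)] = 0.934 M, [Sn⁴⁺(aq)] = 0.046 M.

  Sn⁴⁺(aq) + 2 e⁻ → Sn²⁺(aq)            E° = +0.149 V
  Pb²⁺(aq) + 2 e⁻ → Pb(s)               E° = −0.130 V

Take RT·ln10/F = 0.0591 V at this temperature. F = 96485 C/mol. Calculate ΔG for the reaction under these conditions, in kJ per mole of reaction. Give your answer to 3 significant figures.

−60.3 kJ/mol

The standard cell potential is +0.149 − (−0.130) = +0.279 V, with n = 2 electrons in the balanced equation.
Here Q = ([Sn²⁺(aq)]·[Pb²⁺(aq)]) / [Sn⁴⁺(aq)] = 0.0731 (log Q = −1.136), giving E = +0.279 − (0.0591/2)·(−1.136) = +0.3126 V.
ΔG = −nFE = −(2)(96485)(+0.3126) J/mol = −60.3 kJ/mol.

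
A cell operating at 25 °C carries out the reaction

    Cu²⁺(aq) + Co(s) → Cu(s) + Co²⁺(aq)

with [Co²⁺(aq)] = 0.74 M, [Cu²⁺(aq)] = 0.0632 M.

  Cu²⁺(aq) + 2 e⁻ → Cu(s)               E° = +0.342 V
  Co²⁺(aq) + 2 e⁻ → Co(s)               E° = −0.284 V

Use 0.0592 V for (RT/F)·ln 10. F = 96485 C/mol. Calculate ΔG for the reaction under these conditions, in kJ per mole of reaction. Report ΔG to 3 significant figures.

The standard cell potential is +0.342 − (−0.284) = +0.626 V, with n = 2 electrons in the balanced equation.
Here Q = [Co²⁺(aq)] / [Cu²⁺(aq)] = 11.7 (log Q = 1.069), giving E = +0.626 − (0.0592/2)·(1.069) = +0.5944 V.
Finally ΔG = −nFE = −(2)(96485 C/mol)(+0.5944 V) = −115 kJ/mol.

−115 kJ/mol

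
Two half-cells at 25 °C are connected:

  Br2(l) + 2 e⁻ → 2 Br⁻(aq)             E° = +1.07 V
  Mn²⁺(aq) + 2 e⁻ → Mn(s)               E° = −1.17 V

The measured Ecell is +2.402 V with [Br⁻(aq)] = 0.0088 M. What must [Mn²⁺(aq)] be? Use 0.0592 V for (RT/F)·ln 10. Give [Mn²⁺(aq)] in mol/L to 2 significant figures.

0.043 M

With Br₂/Br⁻ at the cathode and Mn²⁺/Mn at the anode, E°cell = +1.07 − (−1.17) = +2.24 V (n = 2).
From the Nernst equation, log Q = n(E° − E)/0.0592 = 2·(+2.24 − (+2.402))/0.0592 = −5.473.
The balanced reaction is Br2(l) + Mn(s) → 2 Br⁻(aq) + Mn²⁺(aq), so Q = [Br⁻(aq)]^2·[Mn²⁺(aq)].
Solving for the unknown gives log [Mn²⁺(aq)] = −1.362, so [Mn²⁺(aq)] ≈ 0.043 M.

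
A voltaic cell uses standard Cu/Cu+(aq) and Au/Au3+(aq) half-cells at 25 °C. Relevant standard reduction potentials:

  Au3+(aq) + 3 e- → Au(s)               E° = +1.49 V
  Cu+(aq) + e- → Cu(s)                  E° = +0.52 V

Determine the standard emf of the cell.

+0.97 V

Of the two couples in this cell, the one with the more positive reduction potential is reduced at the cathode: here that is Au³⁺/Au (+1.49 V); Cu⁺/Cu (+0.52 V) is the anode.
E°cell = E°(cathode) − E°(anode) = +1.49 − (+0.52) = +0.97 V.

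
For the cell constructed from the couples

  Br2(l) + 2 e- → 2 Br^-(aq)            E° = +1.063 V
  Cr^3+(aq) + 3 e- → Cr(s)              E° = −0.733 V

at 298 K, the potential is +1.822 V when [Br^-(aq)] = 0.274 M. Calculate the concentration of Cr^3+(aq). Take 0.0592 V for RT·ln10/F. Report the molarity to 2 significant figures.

Br₂/Br⁻ is the cathode (higher E°); E°cell = +1.063 − (−0.733) = +1.796 V with n = 6.
Rearranging E = E° − (0.0592/n)·log Q gives log Q = 6(+1.796 − (+1.822))/0.0592 = −2.635.
The balanced reaction is 3 Br2(l) + 2 Cr(s) → 6 Br^-(aq) + 2 Cr^3+(aq), so Q = [Br^-(aq)]^6·[Cr^3+(aq)]^2.
Solving for the unknown gives log [Cr^3+(aq)] = 0.369, so [Cr^3+(aq)] ≈ 2.3 M.

2.3 M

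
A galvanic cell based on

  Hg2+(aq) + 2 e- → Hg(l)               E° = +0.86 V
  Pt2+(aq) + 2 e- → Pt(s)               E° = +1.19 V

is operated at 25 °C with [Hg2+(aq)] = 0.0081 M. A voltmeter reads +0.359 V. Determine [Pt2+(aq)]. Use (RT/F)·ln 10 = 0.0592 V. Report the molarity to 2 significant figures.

The Pt²⁺/Pt couple has the larger reduction potential, so it is the cathode: E°cell = +1.19 − (+0.86) = +0.33 V and n = 2.
Since E = E° − (0.0592/n)·log Q, log Q = n(E° − E)/0.0592 = −0.980.
For Pt2+(aq) + Hg(l) → Pt(s) + Hg2+(aq), the reaction quotient is Q = [Hg2+(aq)] / [Pt2+(aq)].
Solving for the unknown gives log [Pt2+(aq)] = −1.112, so [Pt2+(aq)] ≈ 0.077 M.

0.077 M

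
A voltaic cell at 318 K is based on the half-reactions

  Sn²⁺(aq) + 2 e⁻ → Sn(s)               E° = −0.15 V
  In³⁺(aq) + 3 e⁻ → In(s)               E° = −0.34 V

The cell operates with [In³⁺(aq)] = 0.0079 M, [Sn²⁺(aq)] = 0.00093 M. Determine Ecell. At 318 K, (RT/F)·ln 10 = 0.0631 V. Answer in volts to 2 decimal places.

The Sn²⁺/Sn couple has the more positive E°, so it is the cathode; In³⁺/In is the anode.
The standard potential is −0.15 − (−0.34) = +0.19 V and the balanced reaction transfers n = 6 electrons.
The balanced reaction is 3 Sn²⁺(aq) + 2 In(s) → 3 Sn(s) + 2 In³⁺(aq), so Q = [In³⁺(aq)]^2 / [Sn²⁺(aq)]^3 = 7.76×10^4 and log Q = 4.890.
E = E° − (0.0631/n)·log Q = +0.19 − (0.0631/6)(4.890) = +0.14 V.

+0.14 V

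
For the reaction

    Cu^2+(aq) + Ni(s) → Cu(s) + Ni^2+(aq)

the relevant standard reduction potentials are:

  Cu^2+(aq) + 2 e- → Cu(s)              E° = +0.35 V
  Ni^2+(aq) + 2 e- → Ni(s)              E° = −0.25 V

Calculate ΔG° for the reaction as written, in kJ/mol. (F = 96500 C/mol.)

In the reaction as written Cu^2+(aq) is reduced, so the Cu²⁺/Cu couple is the cathode and Ni²⁺/Ni is the anode.
E°cell = +0.35 − (−0.25) = +0.60 V; balancing electrons gives n = 2.
ΔG° = −nFE°cell = −(2)(96500)(+0.60) J/mol = −116 kJ/mol.

−116 kJ/mol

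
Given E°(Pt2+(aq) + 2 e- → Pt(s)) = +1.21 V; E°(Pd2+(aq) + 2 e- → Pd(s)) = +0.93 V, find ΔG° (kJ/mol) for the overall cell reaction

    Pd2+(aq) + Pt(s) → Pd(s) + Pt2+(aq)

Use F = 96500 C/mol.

+54.0 kJ/mol

In the reaction as written Pd2+(aq) is reduced, so the Pd²⁺/Pd couple is the cathode and Pt²⁺/Pt is the anode.
E°cell = +0.93 − (+1.21) = −0.28 V; balancing electrons gives n = 2.
ΔG° = −nFE°cell = −(2)(96500)(−0.28) J/mol = +54.0 kJ/mol.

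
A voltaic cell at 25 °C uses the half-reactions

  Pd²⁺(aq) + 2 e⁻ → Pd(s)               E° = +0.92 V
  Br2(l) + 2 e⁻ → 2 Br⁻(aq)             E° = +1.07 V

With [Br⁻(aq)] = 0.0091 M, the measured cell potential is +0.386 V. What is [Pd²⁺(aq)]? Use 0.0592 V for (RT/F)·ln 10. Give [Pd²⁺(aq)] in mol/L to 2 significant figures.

0.00013 M

Br₂/Br⁻ is the cathode (higher E°); E°cell = +1.07 − (+0.92) = +0.15 V with n = 2.
Rearranging E = E° − (0.0592/n)·log Q gives log Q = 2(+0.15 − (+0.386))/0.0592 = −7.973.
For Br2(l) + Pd(s) → 2 Br⁻(aq) + Pd²⁺(aq), the reaction quotient is Q = [Br⁻(aq)]^2·[Pd²⁺(aq)].
Substituting the known concentrations and solving, log [Pd²⁺(aq)] = −3.891 and [Pd²⁺(aq)] = 0.00013 M.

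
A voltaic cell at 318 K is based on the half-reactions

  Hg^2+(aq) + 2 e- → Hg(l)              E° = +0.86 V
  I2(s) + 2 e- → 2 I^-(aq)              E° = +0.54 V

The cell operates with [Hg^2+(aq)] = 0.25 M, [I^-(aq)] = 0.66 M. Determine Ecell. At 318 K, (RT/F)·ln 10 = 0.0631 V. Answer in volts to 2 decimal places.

Hg²⁺/Hg is reduced (cathode, E° = +0.86 V) and I₂/I⁻ is oxidized (anode).
E°cell = E°cat − E°an = +0.86 − (+0.54) = +0.32 V; n = 2.
For the overall reaction Hg^2+(aq) + 2 I^-(aq) → Hg(l) + I2(s), Q = 1 / ([Hg^2+(aq)]·[I^-(aq)]^2) = 9.18, giving log Q = 0.963.
By the Nernst equation, E = +0.32 − (0.0631/2)·(0.963) = +0.29 V.

+0.29 V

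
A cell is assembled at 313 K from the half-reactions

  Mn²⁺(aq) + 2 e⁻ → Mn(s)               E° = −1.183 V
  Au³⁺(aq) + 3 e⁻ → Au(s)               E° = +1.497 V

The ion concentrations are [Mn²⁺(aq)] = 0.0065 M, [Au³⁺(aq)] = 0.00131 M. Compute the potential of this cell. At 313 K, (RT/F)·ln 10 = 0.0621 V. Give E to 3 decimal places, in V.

Au³⁺/Au is reduced (cathode, E° = +1.497 V) and Mn²⁺/Mn is oxidized (anode).
E°cell = +1.497 − (−1.183) = +2.680 V, with n = 6 electrons transferred.
The balanced reaction is 2 Au³⁺(aq) + 3 Mn(s) → 2 Au(s) + 3 Mn²⁺(aq), so Q = [Mn²⁺(aq)]^3 / [Au³⁺(aq)]^2 = 0.16 and log Q = −0.796.
By the Nernst equation, E = +2.680 − (0.0621/6)·(−0.796) = +2.688 V.

+2.688 V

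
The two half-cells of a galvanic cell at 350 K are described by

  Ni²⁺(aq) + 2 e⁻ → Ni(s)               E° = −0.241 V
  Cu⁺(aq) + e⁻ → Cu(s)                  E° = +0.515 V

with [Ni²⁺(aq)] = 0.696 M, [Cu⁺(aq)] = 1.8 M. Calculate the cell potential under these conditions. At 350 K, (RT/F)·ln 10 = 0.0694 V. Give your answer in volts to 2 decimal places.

Cu⁺/Cu is reduced (cathode, E° = +0.515 V) and Ni²⁺/Ni is oxidized (anode).
E°cell = E°cat − E°an = +0.515 − (−0.241) = +0.756 V; n = 2.
For the overall reaction 2 Cu⁺(aq) + Ni(s) → 2 Cu(s) + Ni²⁺(aq), Q = [Ni²⁺(aq)] / [Cu⁺(aq)]^2 = 0.215, giving log Q = −0.668.
By the Nernst equation, E = +0.756 − (0.0694/2)·(−0.668) = +0.78 V.

+0.78 V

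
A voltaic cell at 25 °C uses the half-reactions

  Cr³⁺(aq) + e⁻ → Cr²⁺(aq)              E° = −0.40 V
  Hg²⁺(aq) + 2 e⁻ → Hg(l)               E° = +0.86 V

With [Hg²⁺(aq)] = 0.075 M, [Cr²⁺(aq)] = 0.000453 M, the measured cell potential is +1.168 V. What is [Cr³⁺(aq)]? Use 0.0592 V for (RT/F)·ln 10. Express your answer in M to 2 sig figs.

With Hg²⁺/Hg at the cathode and Cr³⁺/Cr²⁺ at the anode, E°cell = +0.86 − (−0.40) = +1.26 V (n = 2).
Rearranging E = E° − (0.0592/n)·log Q gives log Q = 2(+1.26 − (+1.168))/0.0592 = 3.108.
Balancing electrons gives Hg²⁺(aq) + 2 Cr²⁺(aq) → Hg(l) + 2 Cr³⁺(aq); thus Q = [Cr³⁺(aq)]^2 / ([Hg²⁺(aq)]·[Cr²⁺(aq)]^2).
Solving for the unknown gives log [Cr³⁺(aq)] = −2.352, so [Cr³⁺(aq)] ≈ 0.0044 M.

0.0044 M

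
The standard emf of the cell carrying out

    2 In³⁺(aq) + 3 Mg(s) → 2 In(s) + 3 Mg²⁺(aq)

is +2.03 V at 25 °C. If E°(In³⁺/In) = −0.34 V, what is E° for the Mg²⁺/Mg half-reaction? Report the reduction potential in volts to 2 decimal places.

−2.37 V

In the reaction as written the In³⁺/In couple is reduced (cathode) and Mg²⁺/Mg is oxidized (anode), so E°cell = E°(In³⁺/In) − E°(Mg²⁺/Mg).
E°(Mg²⁺/Mg) = E°(cathode) − E°cell = −0.34 − (+2.03) = −2.37 V.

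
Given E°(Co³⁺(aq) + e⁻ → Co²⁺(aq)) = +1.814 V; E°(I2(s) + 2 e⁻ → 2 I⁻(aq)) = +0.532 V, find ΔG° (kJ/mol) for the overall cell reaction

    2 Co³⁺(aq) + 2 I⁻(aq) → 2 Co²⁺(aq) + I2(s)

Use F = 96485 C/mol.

In the reaction as written Co³⁺(aq) is reduced, so the Co³⁺/Co²⁺ couple is the cathode and I₂/I⁻ is the anode.
E°cell = +1.814 − (+0.532) = +1.282 V; balancing electrons gives n = 2.
ΔG° = −nFE°cell = −(2)(96485)(+1.282) J/mol = −247 kJ/mol.

−247 kJ/mol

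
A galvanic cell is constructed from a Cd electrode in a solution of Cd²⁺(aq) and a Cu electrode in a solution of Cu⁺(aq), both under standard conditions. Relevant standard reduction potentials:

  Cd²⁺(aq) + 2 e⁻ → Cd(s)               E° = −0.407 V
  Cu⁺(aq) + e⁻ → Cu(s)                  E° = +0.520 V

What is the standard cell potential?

The Cu⁺/Cu couple has the higher E°, so Cu ion is reduced (cathode) and Cd is oxidized (anode).
E°cell = E°(cathode) − E°(anode) = +0.520 − (−0.407) = +0.927 V.

+0.927 V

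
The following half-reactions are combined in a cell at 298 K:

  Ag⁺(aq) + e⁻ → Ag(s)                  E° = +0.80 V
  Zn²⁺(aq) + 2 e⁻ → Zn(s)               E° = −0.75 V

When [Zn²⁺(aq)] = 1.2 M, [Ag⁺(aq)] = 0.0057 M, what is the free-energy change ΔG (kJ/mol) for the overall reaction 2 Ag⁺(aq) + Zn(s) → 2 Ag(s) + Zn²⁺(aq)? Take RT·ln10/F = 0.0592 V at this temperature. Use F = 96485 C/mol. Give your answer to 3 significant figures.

−273 kJ/mol

E°cell = +0.80 − (−0.75) = +1.55 V; the balanced reaction transfers n = 2 electrons.
The reaction quotient is [Zn²⁺(aq)] / [Ag⁺(aq)]^2 = 3.69×10^4; by Nernst, E = +1.55 − (0.0592/2)(4.567) = +1.4148 V.
ΔG = −nFE = −(2)(96485)(+1.4148) J/mol = −273 kJ/mol.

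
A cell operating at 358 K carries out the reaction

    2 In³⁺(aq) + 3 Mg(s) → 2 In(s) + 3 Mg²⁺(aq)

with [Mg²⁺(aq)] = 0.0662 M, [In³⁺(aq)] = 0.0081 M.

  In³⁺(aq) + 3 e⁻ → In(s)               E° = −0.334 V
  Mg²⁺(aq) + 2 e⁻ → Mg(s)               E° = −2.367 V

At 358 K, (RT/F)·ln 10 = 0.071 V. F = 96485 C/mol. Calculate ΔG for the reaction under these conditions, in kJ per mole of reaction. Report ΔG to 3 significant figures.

E°cell = −0.334 − (−2.367) = +2.033 V; the balanced reaction transfers n = 6 electrons.
Q = [Mg²⁺(aq)]^3 / [In³⁺(aq)]^2 = 4.42, so log Q = 0.646 and E = +2.033 − (0.071/6)(0.646) = +2.0254 V.
Then ΔG = −nFE = −6 × 96485 × +2.0254 J/mol = −1170 kJ/mol.

−1170 kJ/mol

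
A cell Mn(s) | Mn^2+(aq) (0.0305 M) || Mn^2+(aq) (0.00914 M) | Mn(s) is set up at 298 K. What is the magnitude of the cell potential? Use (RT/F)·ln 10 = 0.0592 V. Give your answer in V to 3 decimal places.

0.015 V

For a concentration cell E°cell = 0, since both electrodes use the same couple.
The compartment with the higher Mn^2+(aq) concentration (0.0305 M) acts as the cathode; ions are reduced there and produced at the dilute (0.00914 M) anode.
With n = 2, Ecell = −(0.0592/2)·log([dilute]/[conc]) = −(0.0592/2)·log(0.00914/0.0305) = +0.015 V.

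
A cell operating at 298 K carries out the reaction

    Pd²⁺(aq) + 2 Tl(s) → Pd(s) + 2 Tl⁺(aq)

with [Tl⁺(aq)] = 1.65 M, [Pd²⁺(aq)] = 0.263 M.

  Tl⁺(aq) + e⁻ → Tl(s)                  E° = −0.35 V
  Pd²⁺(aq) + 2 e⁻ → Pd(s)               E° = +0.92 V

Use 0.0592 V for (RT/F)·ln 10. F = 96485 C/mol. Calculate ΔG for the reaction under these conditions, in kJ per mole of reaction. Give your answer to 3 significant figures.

E°cell = +0.92 − (−0.35) = +1.27 V; the balanced reaction transfers n = 2 electrons.
The reaction quotient is [Tl⁺(aq)]^2 / [Pd²⁺(aq)] = 10.4; by Nernst, E = +1.27 − (0.0592/2)(1.015) = +1.2400 V.
Then ΔG = −nFE = −2 × 96485 × +1.2400 J/mol = −239 kJ/mol.

−239 kJ/mol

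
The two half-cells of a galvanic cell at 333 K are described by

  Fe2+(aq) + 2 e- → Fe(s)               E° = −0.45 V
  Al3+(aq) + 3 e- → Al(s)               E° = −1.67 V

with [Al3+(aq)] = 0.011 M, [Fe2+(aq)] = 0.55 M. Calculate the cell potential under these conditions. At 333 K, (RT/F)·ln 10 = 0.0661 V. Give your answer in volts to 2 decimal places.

The Fe²⁺/Fe couple has the more positive E°, so it is the cathode; Al³⁺/Al is the anode.
The standard potential is −0.45 − (−1.67) = +1.22 V and the balanced reaction transfers n = 6 electrons.
For the overall reaction 3 Fe2+(aq) + 2 Al(s) → 3 Fe(s) + 2 Al3+(aq), Q = [Al3+(aq)]^2 / [Fe2+(aq)]^3 = 0.000727, giving log Q = −3.138.
E = E° − (0.0661/n)·log Q = +1.22 − (0.0661/6)(−3.138) = +1.25 V.

+1.25 V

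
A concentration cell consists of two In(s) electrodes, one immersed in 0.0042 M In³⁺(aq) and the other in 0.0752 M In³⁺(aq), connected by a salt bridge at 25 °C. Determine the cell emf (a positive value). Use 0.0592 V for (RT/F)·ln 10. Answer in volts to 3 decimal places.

0.025 V

For a concentration cell E°cell = 0, since both electrodes use the same couple.
The compartment with the higher In³⁺(aq) concentration (0.0752 M) acts as the cathode; ions are reduced there and produced at the dilute (0.0042 M) anode.
With n = 3, Ecell = −(0.0592/3)·log([dilute]/[conc]) = −(0.0592/3)·log(0.0042/0.0752) = +0.025 V.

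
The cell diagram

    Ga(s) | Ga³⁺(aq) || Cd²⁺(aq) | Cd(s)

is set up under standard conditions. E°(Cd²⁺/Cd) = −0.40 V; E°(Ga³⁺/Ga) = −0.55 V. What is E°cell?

+0.15 V

By convention the left-hand electrode in cell notation is the anode (oxidation) and the right-hand electrode is the cathode (reduction).
E°cell = E°(right) − E°(left) = −0.40 − (−0.55) = +0.15 V.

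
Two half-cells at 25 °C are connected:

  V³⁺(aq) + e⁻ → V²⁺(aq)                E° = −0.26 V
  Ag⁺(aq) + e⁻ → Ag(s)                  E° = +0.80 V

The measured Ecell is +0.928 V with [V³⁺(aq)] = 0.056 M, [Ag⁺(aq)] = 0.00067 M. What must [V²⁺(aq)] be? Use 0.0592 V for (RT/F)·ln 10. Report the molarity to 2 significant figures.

Ag⁺/Ag is the cathode (higher E°); E°cell = +0.80 − (−0.26) = +1.06 V with n = 1.
Rearranging E = E° − (0.0592/n)·log Q gives log Q = 1(+1.06 − (+0.928))/0.0592 = 2.230.
For Ag⁺(aq) + V²⁺(aq) → Ag(s) + V³⁺(aq), the reaction quotient is Q = [V³⁺(aq)] / ([Ag⁺(aq)]·[V²⁺(aq)]).
Isolating [V²⁺(aq)] in Q = 10^{2.230} yields log [V²⁺(aq)] = −0.308, i.e. 0.49 M.

0.49 M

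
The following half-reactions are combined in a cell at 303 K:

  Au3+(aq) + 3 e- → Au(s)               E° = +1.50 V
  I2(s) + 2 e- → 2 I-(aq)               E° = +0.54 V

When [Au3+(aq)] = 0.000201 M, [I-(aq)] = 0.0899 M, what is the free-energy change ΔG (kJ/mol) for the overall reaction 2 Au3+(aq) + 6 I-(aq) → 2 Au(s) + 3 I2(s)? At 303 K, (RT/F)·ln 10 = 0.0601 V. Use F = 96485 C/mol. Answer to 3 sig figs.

−477 kJ/mol

E°cell = +1.50 − (+0.54) = +0.96 V; the balanced reaction transfers n = 6 electrons.
Q = 1 / ([Au3+(aq)]^2·[I-(aq)]^6) = 4.69×10^13, so log Q = 13.671 and E = +0.96 − (0.0601/6)(13.671) = +0.8231 V.
ΔG = −nFE = −(6)(96485)(+0.8231) J/mol = −477 kJ/mol.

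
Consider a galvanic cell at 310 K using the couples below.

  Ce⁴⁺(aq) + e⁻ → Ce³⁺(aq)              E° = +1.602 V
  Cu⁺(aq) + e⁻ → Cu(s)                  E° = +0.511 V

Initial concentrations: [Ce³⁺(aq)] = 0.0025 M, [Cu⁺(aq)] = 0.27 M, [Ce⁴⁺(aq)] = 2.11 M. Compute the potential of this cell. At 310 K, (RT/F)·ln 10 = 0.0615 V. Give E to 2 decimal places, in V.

Ce⁴⁺/Ce³⁺ is reduced (cathode, E° = +1.602 V) and Cu⁺/Cu is oxidized (anode).
E°cell = E°cat − E°an = +1.602 − (+0.511) = +1.091 V; n = 1.
For the overall reaction Ce⁴⁺(aq) + Cu(s) → Ce³⁺(aq) + Cu⁺(aq), Q = ([Ce³⁺(aq)]·[Cu⁺(aq)]) / [Ce⁴⁺(aq)] = 0.00032, giving log Q = −3.495.
E = E° − (0.0615/n)·log Q = +1.091 − (0.0615/1)(−3.495) = +1.31 V.

+1.31 V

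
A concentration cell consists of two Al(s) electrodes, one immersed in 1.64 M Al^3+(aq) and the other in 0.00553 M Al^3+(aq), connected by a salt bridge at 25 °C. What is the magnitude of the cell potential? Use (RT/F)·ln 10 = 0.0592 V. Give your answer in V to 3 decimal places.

For a concentration cell E°cell = 0, since both electrodes use the same couple.
The compartment with the higher Al^3+(aq) concentration (1.64 M) acts as the cathode; ions are reduced there and produced at the dilute (0.00553 M) anode.
With n = 3, Ecell = −(0.0592/3)·log([dilute]/[conc]) = −(0.0592/3)·log(0.00553/1.64) = +0.049 V.

0.049 V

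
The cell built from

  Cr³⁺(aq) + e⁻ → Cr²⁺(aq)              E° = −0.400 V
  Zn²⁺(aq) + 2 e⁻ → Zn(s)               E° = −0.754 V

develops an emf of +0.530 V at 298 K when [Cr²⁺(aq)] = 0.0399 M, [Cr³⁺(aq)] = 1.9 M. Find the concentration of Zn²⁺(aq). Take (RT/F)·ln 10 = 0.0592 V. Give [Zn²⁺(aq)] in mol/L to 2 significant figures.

0.0026 M

The Cr³⁺/Cr²⁺ couple has the larger reduction potential, so it is the cathode: E°cell = −0.400 − (−0.754) = +0.354 V and n = 2.
Rearranging E = E° − (0.0592/n)·log Q gives log Q = 2(+0.354 − (+0.530))/0.0592 = −5.946.
Balancing electrons gives 2 Cr³⁺(aq) + Zn(s) → 2 Cr²⁺(aq) + Zn²⁺(aq); thus Q = ([Cr²⁺(aq)]^2·[Zn²⁺(aq)]) / [Cr³⁺(aq)]^2.
Solving for the unknown gives log [Zn²⁺(aq)] = −2.590, so [Zn²⁺(aq)] ≈ 0.0026 M.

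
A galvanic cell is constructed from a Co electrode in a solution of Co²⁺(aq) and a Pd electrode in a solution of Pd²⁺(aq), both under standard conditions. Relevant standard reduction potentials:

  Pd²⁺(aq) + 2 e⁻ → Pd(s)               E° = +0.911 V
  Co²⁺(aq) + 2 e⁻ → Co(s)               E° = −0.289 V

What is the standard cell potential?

+1.200 V

Of the two couples in this cell, the one with the more positive reduction potential is reduced at the cathode: here that is Pd²⁺/Pd (+0.911 V); Co²⁺/Co (−0.289 V) is the anode.
E°cell = E°(cathode) − E°(anode) = +0.911 − (−0.289) = +1.200 V.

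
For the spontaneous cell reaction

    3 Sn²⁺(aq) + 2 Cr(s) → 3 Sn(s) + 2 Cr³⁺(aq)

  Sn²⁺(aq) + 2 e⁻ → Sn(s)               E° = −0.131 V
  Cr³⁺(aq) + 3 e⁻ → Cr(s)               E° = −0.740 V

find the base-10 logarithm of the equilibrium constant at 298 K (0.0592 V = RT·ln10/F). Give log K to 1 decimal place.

log K = 61.7

The Sn²⁺/Sn couple is reduced (cathode); E°cell = −0.131 − (−0.740) = +0.609 V with n = 6.
At equilibrium E = 0, so log K = nE°cell / 0.0592 = (6)(+0.609) / 0.0592 = 61.7.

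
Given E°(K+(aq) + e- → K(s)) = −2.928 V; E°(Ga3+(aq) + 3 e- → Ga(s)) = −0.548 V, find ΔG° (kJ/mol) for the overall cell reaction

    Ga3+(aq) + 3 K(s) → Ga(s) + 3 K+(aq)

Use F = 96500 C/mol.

In the reaction as written Ga3+(aq) is reduced, so the Ga³⁺/Ga couple is the cathode and K⁺/K is the anode.
E°cell = −0.548 − (−2.928) = +2.380 V; balancing electrons gives n = 3.
ΔG° = −nFE°cell = −(3)(96500)(+2.380) J/mol = −689 kJ/mol.

−689 kJ/mol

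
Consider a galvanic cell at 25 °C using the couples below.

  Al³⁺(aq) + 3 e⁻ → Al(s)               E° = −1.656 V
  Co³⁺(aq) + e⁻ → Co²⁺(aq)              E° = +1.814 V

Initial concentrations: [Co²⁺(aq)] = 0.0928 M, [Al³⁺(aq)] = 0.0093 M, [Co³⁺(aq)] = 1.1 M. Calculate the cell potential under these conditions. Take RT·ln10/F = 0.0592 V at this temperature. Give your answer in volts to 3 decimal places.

+3.574 V

The Co³⁺/Co²⁺ couple has the more positive E°, so it is the cathode; Al³⁺/Al is the anode.
The standard potential is +1.814 − (−1.656) = +3.470 V and the balanced reaction transfers n = 3 electrons.
For the overall reaction 3 Co³⁺(aq) + Al(s) → 3 Co²⁺(aq) + Al³⁺(aq), Q = ([Co²⁺(aq)]^3·[Al³⁺(aq)]) / [Co³⁺(aq)]^3 = 5.58×10^−6, giving log Q = −5.253.
Applying E = E° − (RT ln10/nF)·log Q gives +3.470 − (0.0592/3)(−5.253) = +3.574 V.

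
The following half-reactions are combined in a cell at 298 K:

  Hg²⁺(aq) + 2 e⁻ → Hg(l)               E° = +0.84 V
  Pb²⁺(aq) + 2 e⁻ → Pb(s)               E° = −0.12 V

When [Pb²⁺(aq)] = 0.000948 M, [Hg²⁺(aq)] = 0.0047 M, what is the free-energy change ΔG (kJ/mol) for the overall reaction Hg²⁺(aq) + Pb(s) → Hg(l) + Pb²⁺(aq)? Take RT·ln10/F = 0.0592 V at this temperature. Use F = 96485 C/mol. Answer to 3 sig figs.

The standard cell potential is +0.84 − (−0.12) = +0.96 V, with n = 2 electrons in the balanced equation.
Q = [Pb²⁺(aq)] / [Hg²⁺(aq)] = 0.202, so log Q = −0.695 and E = +0.96 − (0.0592/2)(−0.695) = +0.9806 V.
Finally ΔG = −nFE = −(2)(96485 C/mol)(+0.9806 V) = −189 kJ/mol.

−189 kJ/mol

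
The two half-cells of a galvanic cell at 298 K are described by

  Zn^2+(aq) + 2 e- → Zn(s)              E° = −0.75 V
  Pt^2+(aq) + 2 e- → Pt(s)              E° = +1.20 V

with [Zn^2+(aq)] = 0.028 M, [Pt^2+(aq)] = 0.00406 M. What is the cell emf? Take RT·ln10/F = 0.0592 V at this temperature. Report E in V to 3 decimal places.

+1.925 V

The Pt²⁺/Pt couple has the more positive E°, so it is the cathode; Zn²⁺/Zn is the anode.
The standard potential is +1.20 − (−0.75) = +1.95 V and the balanced reaction transfers n = 2 electrons.
For the overall reaction Pt^2+(aq) + Zn(s) → Pt(s) + Zn^2+(aq), Q = [Zn^2+(aq)] / [Pt^2+(aq)] = 6.9, giving log Q = 0.839.
Applying E = E° − (RT ln10/nF)·log Q gives +1.95 − (0.0592/2)(0.839) = +1.925 V.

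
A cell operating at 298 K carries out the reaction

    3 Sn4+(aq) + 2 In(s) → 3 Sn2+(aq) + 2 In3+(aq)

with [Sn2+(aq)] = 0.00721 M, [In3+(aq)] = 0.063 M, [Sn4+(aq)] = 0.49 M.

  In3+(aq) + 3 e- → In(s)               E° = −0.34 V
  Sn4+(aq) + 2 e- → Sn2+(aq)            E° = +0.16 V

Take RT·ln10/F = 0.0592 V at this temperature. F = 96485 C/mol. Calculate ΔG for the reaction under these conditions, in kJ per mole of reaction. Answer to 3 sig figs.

The standard cell potential is +0.16 − (−0.34) = +0.50 V, with n = 6 electrons in the balanced equation.
Here Q = ([Sn2+(aq)]^3·[In3+(aq)]^2) / [Sn4+(aq)]^3 = 1.26×10^−8 (log Q = −7.898), giving E = +0.50 − (0.0592/6)·(−7.898) = +0.5779 V.
Finally ΔG = −nFE = −(6)(96485 C/mol)(+0.5779 V) = −335 kJ/mol.

−335 kJ/mol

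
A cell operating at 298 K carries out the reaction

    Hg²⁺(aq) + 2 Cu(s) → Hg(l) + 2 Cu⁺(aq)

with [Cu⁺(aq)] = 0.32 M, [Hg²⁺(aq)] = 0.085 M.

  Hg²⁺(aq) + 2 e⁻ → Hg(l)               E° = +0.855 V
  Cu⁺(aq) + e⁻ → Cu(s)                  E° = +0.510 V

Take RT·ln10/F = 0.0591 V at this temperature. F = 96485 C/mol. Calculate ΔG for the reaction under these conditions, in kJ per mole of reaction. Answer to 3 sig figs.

E°cell = +0.855 − (+0.510) = +0.345 V; the balanced reaction transfers n = 2 electrons.
Here Q = [Cu⁺(aq)]^2 / [Hg²⁺(aq)] = 1.2 (log Q = 0.081), giving E = +0.345 − (0.0591/2)·(0.081) = +0.3426 V.
Finally ΔG = −nFE = −(2)(96485 C/mol)(+0.3426 V) = −66.1 kJ/mol.

−66.1 kJ/mol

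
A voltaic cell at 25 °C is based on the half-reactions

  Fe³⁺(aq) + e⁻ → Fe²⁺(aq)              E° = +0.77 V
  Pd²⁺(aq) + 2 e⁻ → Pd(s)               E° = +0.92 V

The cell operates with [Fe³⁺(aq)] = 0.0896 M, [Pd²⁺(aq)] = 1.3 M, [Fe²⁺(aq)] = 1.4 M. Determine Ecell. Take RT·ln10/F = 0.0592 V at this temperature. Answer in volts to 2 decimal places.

Since E°(Pd²⁺/Pd) > E°(Fe³⁺/Fe²⁺), Pd²⁺/Pd serves as the cathode.
The standard potential is +0.92 − (+0.77) = +0.15 V and the balanced reaction transfers n = 2 electrons.
The balanced reaction is Pd²⁺(aq) + 2 Fe²⁺(aq) → Pd(s) + 2 Fe³⁺(aq), so Q = [Fe³⁺(aq)]^2 / ([Pd²⁺(aq)]·[Fe²⁺(aq)]^2) = 0.00315 and log Q = −2.502.
By the Nernst equation, E = +0.15 − (0.0592/2)·(−2.502) = +0.22 V.

+0.22 V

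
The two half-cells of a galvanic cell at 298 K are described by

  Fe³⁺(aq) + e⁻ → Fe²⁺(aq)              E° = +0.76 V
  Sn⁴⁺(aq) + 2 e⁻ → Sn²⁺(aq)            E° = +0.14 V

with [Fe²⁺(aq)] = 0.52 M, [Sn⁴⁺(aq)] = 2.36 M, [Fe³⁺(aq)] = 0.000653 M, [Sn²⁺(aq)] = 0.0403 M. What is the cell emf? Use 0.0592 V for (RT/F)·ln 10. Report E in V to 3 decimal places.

The Fe³⁺/Fe²⁺ couple has the more positive E°, so it is the cathode; Sn⁴⁺/Sn²⁺ is the anode.
E°cell = +0.76 − (+0.14) = +0.62 V, with n = 2 electrons transferred.
The balanced reaction is 2 Fe³⁺(aq) + Sn²⁺(aq) → 2 Fe²⁺(aq) + Sn⁴⁺(aq), so Q = ([Fe²⁺(aq)]^2·[Sn⁴⁺(aq)]) / ([Fe³⁺(aq)]^2·[Sn²⁺(aq)]) = 3.71×10^7 and log Q = 7.570.
By the Nernst equation, E = +0.62 − (0.0592/2)·(7.570) = +0.396 V.

+0.396 V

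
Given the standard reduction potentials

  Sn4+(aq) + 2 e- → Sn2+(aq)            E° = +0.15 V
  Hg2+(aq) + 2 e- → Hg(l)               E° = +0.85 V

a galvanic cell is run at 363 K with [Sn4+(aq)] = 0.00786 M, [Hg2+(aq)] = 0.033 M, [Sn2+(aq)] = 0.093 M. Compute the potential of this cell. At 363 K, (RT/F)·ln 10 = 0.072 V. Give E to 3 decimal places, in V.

The Hg²⁺/Hg couple has the more positive E°, so it is the cathode; Sn⁴⁺/Sn²⁺ is the anode.
The standard potential is +0.85 − (+0.15) = +0.70 V and the balanced reaction transfers n = 2 electrons.
For the overall reaction Hg2+(aq) + Sn2+(aq) → Hg(l) + Sn4+(aq), Q = [Sn4+(aq)] / ([Hg2+(aq)]·[Sn2+(aq)]) = 2.56, giving log Q = 0.408.
By the Nernst equation, E = +0.70 − (0.072/2)·(0.408) = +0.685 V.

+0.685 V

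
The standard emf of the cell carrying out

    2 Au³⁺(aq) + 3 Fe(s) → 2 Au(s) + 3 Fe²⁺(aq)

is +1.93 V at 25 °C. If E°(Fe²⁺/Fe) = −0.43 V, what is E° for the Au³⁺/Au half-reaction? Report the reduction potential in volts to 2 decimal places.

In the reaction as written the Au³⁺/Au couple is reduced (cathode) and Fe²⁺/Fe is oxidized (anode), so E°cell = E°(Au³⁺/Au) − E°(Fe²⁺/Fe).
E°(Au³⁺/Au) = E°cell + E°(anode) = +1.93 + (−0.43) = +1.50 V.

+1.50 V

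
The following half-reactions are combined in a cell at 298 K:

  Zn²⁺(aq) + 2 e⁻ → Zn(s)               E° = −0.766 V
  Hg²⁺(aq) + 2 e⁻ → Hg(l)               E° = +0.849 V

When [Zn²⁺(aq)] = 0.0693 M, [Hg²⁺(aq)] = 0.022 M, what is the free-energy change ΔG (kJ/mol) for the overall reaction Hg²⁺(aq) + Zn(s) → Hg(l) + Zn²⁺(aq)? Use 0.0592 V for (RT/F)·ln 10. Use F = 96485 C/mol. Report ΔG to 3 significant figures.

−309 kJ/mol

E°cell = +0.849 − (−0.766) = +1.615 V; the balanced reaction transfers n = 2 electrons.
The reaction quotient is [Zn²⁺(aq)] / [Hg²⁺(aq)] = 3.15; by Nernst, E = +1.615 − (0.0592/2)(0.498) = +1.6003 V.
Then ΔG = −nFE = −2 × 96485 × +1.6003 J/mol = −309 kJ/mol.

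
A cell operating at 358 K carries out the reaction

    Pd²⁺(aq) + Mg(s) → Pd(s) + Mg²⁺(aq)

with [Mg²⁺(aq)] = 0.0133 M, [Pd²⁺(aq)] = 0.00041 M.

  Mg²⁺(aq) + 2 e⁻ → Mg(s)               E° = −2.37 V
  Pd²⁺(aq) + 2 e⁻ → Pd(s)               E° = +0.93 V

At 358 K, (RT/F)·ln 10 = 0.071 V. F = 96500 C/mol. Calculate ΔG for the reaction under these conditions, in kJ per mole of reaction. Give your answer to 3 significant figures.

−627 kJ/mol

With Pd²⁺/Pd reduced at the cathode, E°cell = +0.93 − (−2.37) = +3.30 V and n = 2.
Here Q = [Mg²⁺(aq)] / [Pd²⁺(aq)] = 32.4 (log Q = 1.511), giving E = +3.30 − (0.071/2)·(1.511) = +3.2464 V.
ΔG = −nFE = −(2)(96500)(+3.2464) J/mol = −627 kJ/mol.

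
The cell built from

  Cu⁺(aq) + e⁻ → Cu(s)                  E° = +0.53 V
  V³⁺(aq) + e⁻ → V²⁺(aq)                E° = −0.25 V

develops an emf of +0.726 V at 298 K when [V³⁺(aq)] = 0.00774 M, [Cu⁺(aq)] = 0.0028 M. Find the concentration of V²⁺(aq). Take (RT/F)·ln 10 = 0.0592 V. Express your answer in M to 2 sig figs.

The Cu⁺/Cu couple has the larger reduction potential, so it is the cathode: E°cell = +0.53 − (−0.25) = +0.78 V and n = 1.
From the Nernst equation, log Q = n(E° − E)/0.0592 = 1·(+0.78 − (+0.726))/0.0592 = 0.912.
Balancing electrons gives Cu⁺(aq) + V²⁺(aq) → Cu(s) + V³⁺(aq); thus Q = [V³⁺(aq)] / ([Cu⁺(aq)]·[V²⁺(aq)]).
Substituting the known concentrations and solving, log [V²⁺(aq)] = −0.470 and [V²⁺(aq)] = 0.34 M.

0.34 M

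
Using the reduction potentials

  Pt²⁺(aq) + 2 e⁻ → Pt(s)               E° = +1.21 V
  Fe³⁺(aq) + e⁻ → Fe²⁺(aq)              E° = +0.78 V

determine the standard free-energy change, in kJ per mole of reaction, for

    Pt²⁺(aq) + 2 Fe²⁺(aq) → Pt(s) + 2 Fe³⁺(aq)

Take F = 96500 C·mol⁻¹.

−83.0 kJ/mol

In the reaction as written Pt²⁺(aq) is reduced, so the Pt²⁺/Pt couple is the cathode and Fe³⁺/Fe²⁺ is the anode.
E°cell = +1.21 − (+0.78) = +0.43 V; balancing electrons gives n = 2.
ΔG° = −nFE°cell = −(2)(96500)(+0.43) J/mol = −83.0 kJ/mol.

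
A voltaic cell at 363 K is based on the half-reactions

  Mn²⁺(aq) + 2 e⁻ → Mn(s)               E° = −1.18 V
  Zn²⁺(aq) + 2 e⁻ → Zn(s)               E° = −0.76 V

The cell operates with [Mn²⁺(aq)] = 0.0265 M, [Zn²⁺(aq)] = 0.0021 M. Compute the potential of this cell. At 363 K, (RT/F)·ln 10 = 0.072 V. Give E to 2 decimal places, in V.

+0.38 V

The Zn²⁺/Zn couple has the more positive E°, so it is the cathode; Mn²⁺/Mn is the anode.
E°cell = −0.76 − (−1.18) = +0.42 V, with n = 2 electrons transferred.
For the overall reaction Zn²⁺(aq) + Mn(s) → Zn(s) + Mn²⁺(aq), Q = [Mn²⁺(aq)] / [Zn²⁺(aq)] = 12.6, giving log Q = 1.101.
Applying E = E° − (RT ln10/nF)·log Q gives +0.42 − (0.072/2)(1.101) = +0.38 V.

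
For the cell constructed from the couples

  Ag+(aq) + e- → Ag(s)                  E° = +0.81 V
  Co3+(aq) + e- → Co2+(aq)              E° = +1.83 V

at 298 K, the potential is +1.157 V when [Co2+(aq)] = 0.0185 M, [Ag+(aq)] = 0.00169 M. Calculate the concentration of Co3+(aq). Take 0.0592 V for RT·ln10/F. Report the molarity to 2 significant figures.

0.0064 M

The Co³⁺/Co²⁺ couple has the larger reduction potential, so it is the cathode: E°cell = +1.83 − (+0.81) = +1.02 V and n = 1.
Rearranging E = E° − (0.0592/n)·log Q gives log Q = 1(+1.02 − (+1.157))/0.0592 = −2.314.
For Co3+(aq) + Ag(s) → Co2+(aq) + Ag+(aq), the reaction quotient is Q = ([Co2+(aq)]·[Ag+(aq)]) / [Co3+(aq)].
Isolating [Co3+(aq)] in Q = 10^{−2.314} yields log [Co3+(aq)] = −2.191, i.e. 0.0064 M.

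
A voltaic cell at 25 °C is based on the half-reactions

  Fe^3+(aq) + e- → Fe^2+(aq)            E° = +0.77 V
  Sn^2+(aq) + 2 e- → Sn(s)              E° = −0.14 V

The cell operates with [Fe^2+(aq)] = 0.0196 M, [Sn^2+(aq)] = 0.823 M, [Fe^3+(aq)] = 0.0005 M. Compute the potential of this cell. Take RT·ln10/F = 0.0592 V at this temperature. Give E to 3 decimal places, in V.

Fe³⁺/Fe²⁺ is reduced (cathode, E° = +0.77 V) and Sn²⁺/Sn is oxidized (anode).
The standard potential is +0.77 − (−0.14) = +0.91 V and the balanced reaction transfers n = 2 electrons.
Balancing gives 2 Fe^3+(aq) + Sn(s) → 2 Fe^2+(aq) + Sn^2+(aq); hence Q = ([Fe^2+(aq)]^2·[Sn^2+(aq)]) / [Fe^3+(aq)]^2 = 1.26×10^3 (log Q = 3.102).
Applying E = E° − (RT ln10/nF)·log Q gives +0.91 − (0.0592/2)(3.102) = +0.818 V.

+0.818 V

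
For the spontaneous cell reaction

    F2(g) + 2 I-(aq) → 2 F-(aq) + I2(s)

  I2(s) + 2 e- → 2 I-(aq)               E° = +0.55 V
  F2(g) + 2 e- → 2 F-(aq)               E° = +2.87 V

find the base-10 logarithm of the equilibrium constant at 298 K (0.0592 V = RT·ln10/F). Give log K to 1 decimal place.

log K = 78.4

The F₂/F⁻ couple is reduced (cathode); E°cell = +2.87 − (+0.55) = +2.32 V with n = 2.
At equilibrium E = 0, so log K = nE°cell / 0.0592 = (2)(+2.32) / 0.0592 = 78.4.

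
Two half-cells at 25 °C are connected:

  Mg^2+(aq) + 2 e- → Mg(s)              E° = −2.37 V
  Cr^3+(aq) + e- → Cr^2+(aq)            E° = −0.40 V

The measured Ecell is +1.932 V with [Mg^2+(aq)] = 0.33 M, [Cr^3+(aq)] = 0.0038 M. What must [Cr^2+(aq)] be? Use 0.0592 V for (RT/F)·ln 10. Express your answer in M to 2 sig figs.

0.029 M

Cr³⁺/Cr²⁺ is the cathode (higher E°); E°cell = −0.40 − (−2.37) = +1.97 V with n = 2.
From the Nernst equation, log Q = n(E° − E)/0.0592 = 2·(+1.97 − (+1.932))/0.0592 = 1.284.
Balancing electrons gives 2 Cr^3+(aq) + Mg(s) → 2 Cr^2+(aq) + Mg^2+(aq); thus Q = ([Cr^2+(aq)]^2·[Mg^2+(aq)]) / [Cr^3+(aq)]^2.
Solving for the unknown gives log [Cr^2+(aq)] = −1.537, so [Cr^2+(aq)] ≈ 0.029 M.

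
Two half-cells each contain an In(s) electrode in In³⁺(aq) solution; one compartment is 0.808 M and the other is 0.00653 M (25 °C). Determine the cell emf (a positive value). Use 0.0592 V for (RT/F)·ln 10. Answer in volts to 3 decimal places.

For a concentration cell E°cell = 0, since both electrodes use the same couple.
The compartment with the higher In³⁺(aq) concentration (0.808 M) acts as the cathode; ions are reduced there and produced at the dilute (0.00653 M) anode.
With n = 3, Ecell = −(0.0592/3)·log([dilute]/[conc]) = −(0.0592/3)·log(0.00653/0.808) = +0.041 V.

0.041 V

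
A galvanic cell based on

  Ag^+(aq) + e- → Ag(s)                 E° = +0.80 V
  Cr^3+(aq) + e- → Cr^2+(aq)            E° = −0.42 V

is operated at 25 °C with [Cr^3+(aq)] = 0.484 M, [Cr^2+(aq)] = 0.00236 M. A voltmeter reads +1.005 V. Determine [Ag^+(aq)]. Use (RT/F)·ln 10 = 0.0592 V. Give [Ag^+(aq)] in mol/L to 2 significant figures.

0.048 M

Ag⁺/Ag is the cathode (higher E°); E°cell = +0.80 − (−0.42) = +1.22 V with n = 1.
From the Nernst equation, log Q = n(E° − E)/0.0592 = 1·(+1.22 − (+1.005))/0.0592 = 3.632.
For Ag^+(aq) + Cr^2+(aq) → Ag(s) + Cr^3+(aq), the reaction quotient is Q = [Cr^3+(aq)] / ([Ag^+(aq)]·[Cr^2+(aq)]).
Substituting the known concentrations and solving, log [Ag^+(aq)] = −1.320 and [Ag^+(aq)] = 0.048 M.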